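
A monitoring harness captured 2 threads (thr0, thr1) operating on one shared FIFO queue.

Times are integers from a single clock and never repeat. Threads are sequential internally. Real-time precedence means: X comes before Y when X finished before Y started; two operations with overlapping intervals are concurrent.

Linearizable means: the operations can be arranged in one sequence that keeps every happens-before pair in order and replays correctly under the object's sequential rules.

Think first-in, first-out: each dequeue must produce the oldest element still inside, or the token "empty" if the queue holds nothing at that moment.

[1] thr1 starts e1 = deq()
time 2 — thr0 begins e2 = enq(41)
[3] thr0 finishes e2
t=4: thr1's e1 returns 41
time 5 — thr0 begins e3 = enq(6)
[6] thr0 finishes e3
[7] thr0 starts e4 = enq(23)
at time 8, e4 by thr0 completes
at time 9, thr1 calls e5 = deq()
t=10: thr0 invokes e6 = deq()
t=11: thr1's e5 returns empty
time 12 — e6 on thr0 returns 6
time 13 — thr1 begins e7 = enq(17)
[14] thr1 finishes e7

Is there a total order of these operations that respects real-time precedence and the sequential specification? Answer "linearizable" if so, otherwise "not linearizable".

not linearizable

cut after 10 events: linearizable; cut after 11 events (e5 responds, time 11): not linearizable
the 5 completed operations admit 2 real-time orders; each fails the FIFO queue replay
no escape via the 1 pending operation (e6): every completion choice fails
sample order e1, e2, e3, e4, e5 (pending dropped) stalls at step 1 — e1 deq() → 41 has no legal effect
sample order e2, e1, e3, e4, e5 (pending dropped) stalls at step 5 — e5 deq() → empty has no legal effect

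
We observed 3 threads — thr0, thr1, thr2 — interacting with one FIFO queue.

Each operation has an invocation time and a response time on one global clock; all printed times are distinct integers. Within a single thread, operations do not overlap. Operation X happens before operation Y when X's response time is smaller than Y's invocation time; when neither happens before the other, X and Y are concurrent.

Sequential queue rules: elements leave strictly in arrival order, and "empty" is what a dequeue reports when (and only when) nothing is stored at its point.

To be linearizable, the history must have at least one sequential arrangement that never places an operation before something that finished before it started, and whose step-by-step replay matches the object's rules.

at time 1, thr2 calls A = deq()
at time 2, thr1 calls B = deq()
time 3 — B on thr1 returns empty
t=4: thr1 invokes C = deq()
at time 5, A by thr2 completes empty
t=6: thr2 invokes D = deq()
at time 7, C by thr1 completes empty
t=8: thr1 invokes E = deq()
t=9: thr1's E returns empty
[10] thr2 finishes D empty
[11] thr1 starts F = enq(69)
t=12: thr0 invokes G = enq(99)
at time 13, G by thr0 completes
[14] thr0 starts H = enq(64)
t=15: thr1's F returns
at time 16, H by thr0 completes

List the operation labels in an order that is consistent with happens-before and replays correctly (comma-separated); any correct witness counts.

A, B, C, D, E, F, G, H

1. A deq() → empty, leaving queue <>
2. B deq() → empty, leaving queue <>
3. C deq() → empty, leaving queue <>
4. D deq() → empty, leaving queue <>
5. E deq() → empty, leaving queue <>
6. F enq(69), leaving queue <69>
7. G enq(99), leaving queue <69,99>
8. H enq(64), leaving queue <69,99,64>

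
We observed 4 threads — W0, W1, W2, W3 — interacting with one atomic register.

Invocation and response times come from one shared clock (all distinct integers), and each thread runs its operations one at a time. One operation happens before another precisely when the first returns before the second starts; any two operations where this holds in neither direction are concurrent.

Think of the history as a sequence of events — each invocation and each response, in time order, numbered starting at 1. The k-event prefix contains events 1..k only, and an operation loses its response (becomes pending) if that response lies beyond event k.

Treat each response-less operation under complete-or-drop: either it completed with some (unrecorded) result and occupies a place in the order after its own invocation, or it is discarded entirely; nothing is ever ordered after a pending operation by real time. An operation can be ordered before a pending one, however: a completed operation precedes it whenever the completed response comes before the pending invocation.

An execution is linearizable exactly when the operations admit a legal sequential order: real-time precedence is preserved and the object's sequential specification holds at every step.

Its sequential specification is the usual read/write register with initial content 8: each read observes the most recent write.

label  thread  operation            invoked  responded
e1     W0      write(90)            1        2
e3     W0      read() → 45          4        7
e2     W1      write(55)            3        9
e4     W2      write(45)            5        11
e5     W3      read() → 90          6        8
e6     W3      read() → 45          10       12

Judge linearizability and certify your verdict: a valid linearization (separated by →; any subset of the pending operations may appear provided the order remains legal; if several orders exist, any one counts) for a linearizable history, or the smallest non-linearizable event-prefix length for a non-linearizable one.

linearizable — witness: e1 → e5 → e2 → e4 → e3 → e6

step 1: e1 write(90) — value 90
step 2: e5 read() → 90 — value 90
step 3: e2 write(55) — value 55
step 4: e4 write(45) — value 45
step 5: e3 read() → 45 — value 45
step 6: e6 read() → 45 — value 45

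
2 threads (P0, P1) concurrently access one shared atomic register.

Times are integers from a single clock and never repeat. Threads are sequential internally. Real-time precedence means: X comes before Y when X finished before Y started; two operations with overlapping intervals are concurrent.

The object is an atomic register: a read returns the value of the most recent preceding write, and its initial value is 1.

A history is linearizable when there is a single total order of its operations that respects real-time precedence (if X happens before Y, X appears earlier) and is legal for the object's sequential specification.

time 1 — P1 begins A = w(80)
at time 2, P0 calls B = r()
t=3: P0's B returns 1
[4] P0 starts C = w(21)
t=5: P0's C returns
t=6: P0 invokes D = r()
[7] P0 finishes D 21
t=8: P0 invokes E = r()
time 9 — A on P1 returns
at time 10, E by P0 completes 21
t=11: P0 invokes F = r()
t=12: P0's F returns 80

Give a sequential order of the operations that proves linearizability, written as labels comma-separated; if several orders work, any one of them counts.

B, C, D, E, A, F

after step 1 (B r() → 1): value 1
after step 2 (C w(21)): value 21
after step 3 (D r() → 21): value 21
after step 4 (E r() → 21): value 21
after step 5 (A w(80)): value 80
after step 6 (F r() → 80): value 80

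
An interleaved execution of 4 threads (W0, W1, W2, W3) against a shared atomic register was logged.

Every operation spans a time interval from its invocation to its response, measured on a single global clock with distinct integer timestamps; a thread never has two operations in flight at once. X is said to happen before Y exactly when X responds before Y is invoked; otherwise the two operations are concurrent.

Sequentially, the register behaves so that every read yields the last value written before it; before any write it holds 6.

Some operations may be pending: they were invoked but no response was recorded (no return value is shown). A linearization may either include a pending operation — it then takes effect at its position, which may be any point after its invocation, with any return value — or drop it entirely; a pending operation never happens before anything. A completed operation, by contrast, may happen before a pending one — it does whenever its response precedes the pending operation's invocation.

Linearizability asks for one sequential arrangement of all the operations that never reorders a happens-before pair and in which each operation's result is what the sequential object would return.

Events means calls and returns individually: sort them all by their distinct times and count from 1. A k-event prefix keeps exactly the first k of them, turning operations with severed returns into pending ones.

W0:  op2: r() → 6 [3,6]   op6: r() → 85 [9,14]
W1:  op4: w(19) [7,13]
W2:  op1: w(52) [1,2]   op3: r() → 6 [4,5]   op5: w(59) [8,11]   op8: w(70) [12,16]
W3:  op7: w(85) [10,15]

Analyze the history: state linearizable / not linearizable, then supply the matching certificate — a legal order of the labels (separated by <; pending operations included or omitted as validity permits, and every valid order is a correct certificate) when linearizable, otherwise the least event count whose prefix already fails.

the violation lands at event 5, op3's response at time 5: events 1..4 linearize, events 1..5 do not
the completed operations (2 total) allow one real-time order; the atomic register replay rejects it
no completion choice of the 1 pending operation (op2) rescues it — every subset was tried
sample order op1, op3 (pending dropped) stalls at step 2 — op3 r() → 6 has no legal effect

not linearizable — minimal violating prefix: 5 events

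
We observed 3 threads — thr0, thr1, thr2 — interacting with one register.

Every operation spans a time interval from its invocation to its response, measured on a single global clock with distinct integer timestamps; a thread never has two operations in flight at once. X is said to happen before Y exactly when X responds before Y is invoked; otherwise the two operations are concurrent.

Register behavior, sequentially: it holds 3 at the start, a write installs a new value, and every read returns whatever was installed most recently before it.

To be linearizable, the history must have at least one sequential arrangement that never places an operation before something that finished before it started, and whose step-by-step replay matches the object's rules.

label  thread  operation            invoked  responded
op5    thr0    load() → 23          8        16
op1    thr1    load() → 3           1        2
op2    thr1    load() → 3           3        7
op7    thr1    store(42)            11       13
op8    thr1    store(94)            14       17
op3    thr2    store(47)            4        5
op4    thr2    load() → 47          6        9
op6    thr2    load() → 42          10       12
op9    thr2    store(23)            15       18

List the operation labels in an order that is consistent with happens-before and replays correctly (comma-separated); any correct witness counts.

op1, op2, op3, op4, op7, op6, op8, op9, op5

after step 1 (op1 load() → 3): value 3
after step 2 (op2 load() → 3): value 3
after step 3 (op3 store(47)): value 47
after step 4 (op4 load() → 47): value 47
after step 5 (op7 store(42)): value 42
after step 6 (op6 load() → 42): value 42
after step 7 (op8 store(94)): value 94
after step 8 (op9 store(23)): value 23
after step 9 (op5 load() → 23): value 23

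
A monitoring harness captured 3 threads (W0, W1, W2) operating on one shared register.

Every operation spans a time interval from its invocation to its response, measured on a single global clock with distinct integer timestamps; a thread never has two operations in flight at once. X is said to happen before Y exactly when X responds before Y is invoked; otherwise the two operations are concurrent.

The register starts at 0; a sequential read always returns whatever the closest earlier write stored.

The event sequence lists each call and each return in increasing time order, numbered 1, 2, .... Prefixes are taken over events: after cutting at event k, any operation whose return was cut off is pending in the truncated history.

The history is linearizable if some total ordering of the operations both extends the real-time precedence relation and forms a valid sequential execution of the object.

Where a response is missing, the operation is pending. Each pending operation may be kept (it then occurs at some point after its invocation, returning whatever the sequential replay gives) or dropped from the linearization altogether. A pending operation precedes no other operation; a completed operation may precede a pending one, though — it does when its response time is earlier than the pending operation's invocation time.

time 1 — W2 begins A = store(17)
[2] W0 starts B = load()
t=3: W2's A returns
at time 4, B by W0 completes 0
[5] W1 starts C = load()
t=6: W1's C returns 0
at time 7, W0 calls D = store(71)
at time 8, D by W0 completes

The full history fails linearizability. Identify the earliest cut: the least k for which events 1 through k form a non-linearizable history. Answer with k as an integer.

6

events 1..5 are still linearizable — one witness is B, A:
after step 1 (B load() → 0): value 0
after step 2 (A store(17)): value 17
at event 6 (C's time-6 response) nothing linearizes any more
e.g. A, B, C: illegal at step 2, since B load() → 0 cannot apply there
e.g. B, A, C: illegal at step 3, since C load() → 0 cannot apply there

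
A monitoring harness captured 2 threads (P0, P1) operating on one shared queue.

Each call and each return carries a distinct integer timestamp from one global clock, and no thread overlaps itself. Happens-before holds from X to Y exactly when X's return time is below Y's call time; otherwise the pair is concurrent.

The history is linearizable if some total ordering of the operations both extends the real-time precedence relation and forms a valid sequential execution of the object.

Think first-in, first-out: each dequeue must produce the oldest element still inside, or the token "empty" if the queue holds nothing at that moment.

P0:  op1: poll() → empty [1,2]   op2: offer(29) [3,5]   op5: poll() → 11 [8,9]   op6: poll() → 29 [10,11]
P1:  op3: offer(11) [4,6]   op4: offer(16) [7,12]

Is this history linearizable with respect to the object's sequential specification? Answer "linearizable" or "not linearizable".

linearizable

one valid linearization: op1, op3, op2, op4, op5, op6
step 1: op1 poll() → empty — queue <>
step 2: op3 offer(11) — queue <11>
step 3: op2 offer(29) — queue <11,29>
step 4: op4 offer(16) — queue <11,29,16>
step 5: op5 poll() → 11 — queue <29,16>
step 6: op6 poll() → 29 — queue <16>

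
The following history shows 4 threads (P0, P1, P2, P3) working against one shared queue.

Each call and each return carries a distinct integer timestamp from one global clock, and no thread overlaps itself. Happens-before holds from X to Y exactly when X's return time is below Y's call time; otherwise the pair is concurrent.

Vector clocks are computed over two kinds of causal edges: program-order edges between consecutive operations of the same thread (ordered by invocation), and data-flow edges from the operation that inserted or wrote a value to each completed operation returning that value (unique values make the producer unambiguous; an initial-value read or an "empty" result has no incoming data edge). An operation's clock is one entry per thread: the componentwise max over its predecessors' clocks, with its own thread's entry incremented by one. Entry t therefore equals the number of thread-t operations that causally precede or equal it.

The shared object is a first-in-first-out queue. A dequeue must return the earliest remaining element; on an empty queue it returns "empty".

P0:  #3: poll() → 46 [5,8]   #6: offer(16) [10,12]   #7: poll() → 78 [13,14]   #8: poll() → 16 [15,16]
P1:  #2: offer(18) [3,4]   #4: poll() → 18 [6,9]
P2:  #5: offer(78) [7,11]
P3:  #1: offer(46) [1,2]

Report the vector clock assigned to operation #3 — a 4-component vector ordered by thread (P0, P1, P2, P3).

(1, 0, 0, 1)

no predecessors for #1 (invoked 1): P3 increments from zero → (0, 0, 0, 1)
no predecessors for #5 (invoked 7): P2 increments from zero → (0, 0, 1, 0)
no predecessors for #2 (invoked 3): P1 increments from zero → (0, 1, 0, 0)
#4, invoked 6, takes VC(#2)=(0, 1, 0, 0) under max, adds 1 for P1 → (0, 2, 0, 0)
#3, invoked 5, takes VC(#1)=(0, 0, 0, 1) under max, adds 1 for P0 → (1, 0, 0, 1)
#6, invoked 10, takes VC(#3)=(1, 0, 0, 1) under max, adds 1 for P0 → (2, 0, 0, 1)
#7, invoked 13, takes VC(#5)=(0, 0, 1, 0), VC(#6)=(2, 0, 0, 1) under max, adds 1 for P0 → (3, 0, 1, 1)
#8, invoked 15, takes VC(#6)=(2, 0, 0, 1), VC(#7)=(3, 0, 1, 1) under max, adds 1 for P0 → (4, 0, 1, 1)
target: VC(#3) = (1, 0, 0, 1)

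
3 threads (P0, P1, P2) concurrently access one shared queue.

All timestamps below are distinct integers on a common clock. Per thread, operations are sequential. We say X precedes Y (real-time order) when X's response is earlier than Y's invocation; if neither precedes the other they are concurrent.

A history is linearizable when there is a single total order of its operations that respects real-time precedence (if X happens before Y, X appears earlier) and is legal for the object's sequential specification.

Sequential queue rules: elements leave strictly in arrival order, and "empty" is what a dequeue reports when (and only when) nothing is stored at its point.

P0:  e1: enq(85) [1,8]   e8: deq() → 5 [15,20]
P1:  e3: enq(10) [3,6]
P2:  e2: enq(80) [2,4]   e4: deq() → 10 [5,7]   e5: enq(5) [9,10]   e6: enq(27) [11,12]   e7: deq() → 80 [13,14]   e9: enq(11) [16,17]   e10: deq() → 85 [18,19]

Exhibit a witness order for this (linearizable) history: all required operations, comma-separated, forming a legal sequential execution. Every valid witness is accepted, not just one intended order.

e3, e2, e1, e4, e5, e6, e7, e9, e10, e8

1. e3 enq(10), leaving queue <10>
2. e2 enq(80), leaving queue <10,80>
3. e1 enq(85), leaving queue <10,80,85>
4. e4 deq() → 10, leaving queue <80,85>
5. e5 enq(5), leaving queue <80,85,5>
6. e6 enq(27), leaving queue <80,85,5,27>
7. e7 deq() → 80, leaving queue <85,5,27>
8. e9 enq(11), leaving queue <85,5,27,11>
9. e10 deq() → 85, leaving queue <5,27,11>
10. e8 deq() → 5, leaving queue <27,11>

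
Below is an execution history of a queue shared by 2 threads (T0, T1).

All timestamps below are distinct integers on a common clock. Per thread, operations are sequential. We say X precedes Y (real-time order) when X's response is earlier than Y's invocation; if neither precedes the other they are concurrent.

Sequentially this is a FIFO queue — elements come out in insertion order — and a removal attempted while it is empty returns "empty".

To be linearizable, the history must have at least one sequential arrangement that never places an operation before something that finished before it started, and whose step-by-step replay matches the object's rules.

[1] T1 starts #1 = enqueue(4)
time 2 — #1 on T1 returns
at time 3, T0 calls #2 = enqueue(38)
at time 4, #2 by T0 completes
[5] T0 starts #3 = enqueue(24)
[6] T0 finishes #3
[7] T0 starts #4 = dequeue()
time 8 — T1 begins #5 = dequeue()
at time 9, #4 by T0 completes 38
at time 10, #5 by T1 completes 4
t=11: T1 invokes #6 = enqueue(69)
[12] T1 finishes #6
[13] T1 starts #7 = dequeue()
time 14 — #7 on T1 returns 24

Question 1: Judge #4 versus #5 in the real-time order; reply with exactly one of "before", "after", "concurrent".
#4 spans [7,9], #5 spans [8,10]
the intervals overlap in both directions

concurrent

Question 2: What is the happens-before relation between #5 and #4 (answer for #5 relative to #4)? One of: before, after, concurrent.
#5 spans [8,10], #4 spans [7,9]
the intervals overlap in both directions

concurrent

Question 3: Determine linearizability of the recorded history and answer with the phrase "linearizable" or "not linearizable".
a witness: #1, #2, #3, #5, #4, #6, #7
step 1: #1 enqueue(4) — queue <4>
step 2: #2 enqueue(38) — queue <4,38>
step 3: #3 enqueue(24) — queue <4,38,24>
step 4: #5 dequeue() → 4 — queue <38,24>
step 5: #4 dequeue() → 38 — queue <24>
step 6: #6 enqueue(69) — queue <24,69>
step 7: #7 dequeue() → 24 — queue <69>

linearizable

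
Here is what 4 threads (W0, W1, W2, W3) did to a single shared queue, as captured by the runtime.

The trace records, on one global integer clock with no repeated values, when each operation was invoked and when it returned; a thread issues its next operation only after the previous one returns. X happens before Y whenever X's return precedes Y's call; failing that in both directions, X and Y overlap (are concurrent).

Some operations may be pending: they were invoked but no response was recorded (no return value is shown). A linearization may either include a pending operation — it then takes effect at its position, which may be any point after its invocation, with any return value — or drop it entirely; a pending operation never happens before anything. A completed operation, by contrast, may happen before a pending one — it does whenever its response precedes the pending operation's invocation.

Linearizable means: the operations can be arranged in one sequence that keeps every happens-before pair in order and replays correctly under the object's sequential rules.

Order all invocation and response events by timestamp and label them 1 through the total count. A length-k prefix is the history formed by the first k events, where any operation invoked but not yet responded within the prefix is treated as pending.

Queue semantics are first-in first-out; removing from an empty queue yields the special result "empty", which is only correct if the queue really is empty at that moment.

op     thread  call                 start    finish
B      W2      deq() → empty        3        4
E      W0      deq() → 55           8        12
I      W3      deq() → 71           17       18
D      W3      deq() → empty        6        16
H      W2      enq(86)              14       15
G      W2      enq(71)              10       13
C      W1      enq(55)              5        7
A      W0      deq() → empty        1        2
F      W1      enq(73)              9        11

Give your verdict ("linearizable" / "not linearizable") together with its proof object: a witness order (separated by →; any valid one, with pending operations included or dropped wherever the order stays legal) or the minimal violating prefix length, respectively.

1. A deq() → empty, leaving queue <>
2. B deq() → empty, leaving queue <>
3. C enq(55), leaving queue <55>
4. E deq() → 55, leaving queue <>
5. D deq() → empty, leaving queue <>
6. G enq(71), leaving queue <71>
7. F enq(73), leaving queue <71,73>
8. H enq(86), leaving queue <71,73,86>
9. I deq() → 71, leaving queue <73,86>

linearizable — witness: A → B → C → E → D → G → F → H → I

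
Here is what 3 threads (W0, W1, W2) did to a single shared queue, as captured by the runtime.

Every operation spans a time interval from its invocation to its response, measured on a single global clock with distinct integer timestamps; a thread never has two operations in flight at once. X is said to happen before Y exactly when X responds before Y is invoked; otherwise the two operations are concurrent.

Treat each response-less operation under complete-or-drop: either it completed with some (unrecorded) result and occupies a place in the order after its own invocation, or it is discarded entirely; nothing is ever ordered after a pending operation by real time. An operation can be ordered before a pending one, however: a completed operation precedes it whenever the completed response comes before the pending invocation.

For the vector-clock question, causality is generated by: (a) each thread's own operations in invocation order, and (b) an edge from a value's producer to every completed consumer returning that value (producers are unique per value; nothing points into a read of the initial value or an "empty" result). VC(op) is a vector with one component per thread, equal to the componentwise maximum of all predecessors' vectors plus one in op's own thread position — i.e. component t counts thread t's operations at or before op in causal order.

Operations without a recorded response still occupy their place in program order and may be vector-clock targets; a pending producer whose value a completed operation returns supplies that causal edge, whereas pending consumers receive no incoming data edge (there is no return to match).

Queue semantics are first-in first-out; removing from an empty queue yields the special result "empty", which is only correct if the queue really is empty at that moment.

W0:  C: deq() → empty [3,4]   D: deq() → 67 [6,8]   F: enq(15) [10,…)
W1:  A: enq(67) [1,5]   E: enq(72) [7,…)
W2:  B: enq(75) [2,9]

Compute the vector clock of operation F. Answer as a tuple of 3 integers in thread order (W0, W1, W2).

B (invocation 2): nothing precedes it; W2's component alone gives (0, 0, 1)
A (invocation 1): nothing precedes it; W1's component alone gives (0, 1, 0)
C (invocation 3): nothing precedes it; W0's component alone gives (1, 0, 0)
from VC(A)=(0, 1, 0), E (invoked 7) maxes components and bumps W1 → (0, 2, 0)
from VC(A)=(0, 1, 0), VC(C)=(1, 0, 0), D (invoked 6) maxes components and bumps W0 → (2, 1, 0)
from VC(D)=(2, 1, 0), F (invoked 10) maxes components and bumps W0 → (3, 1, 0)
target: VC(F) = (3, 1, 0)

(3, 1, 0)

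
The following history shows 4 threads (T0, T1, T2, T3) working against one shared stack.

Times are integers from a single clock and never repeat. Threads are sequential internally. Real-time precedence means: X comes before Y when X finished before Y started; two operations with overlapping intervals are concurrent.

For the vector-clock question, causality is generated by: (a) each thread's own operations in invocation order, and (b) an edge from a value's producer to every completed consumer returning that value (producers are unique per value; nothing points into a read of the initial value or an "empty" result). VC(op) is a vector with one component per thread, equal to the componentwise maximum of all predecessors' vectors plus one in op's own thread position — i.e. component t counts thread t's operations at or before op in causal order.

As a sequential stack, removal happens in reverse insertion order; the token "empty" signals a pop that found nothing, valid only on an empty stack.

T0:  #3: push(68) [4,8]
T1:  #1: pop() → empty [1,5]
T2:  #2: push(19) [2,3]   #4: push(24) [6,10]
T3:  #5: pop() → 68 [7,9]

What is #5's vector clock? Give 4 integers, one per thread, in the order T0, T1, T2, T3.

VC(#2, invoked at 2): no causal predecessors; +1 on T2 → (0, 0, 1, 0)
VC(#1, invoked at 1): no causal predecessors; +1 on T1 → (0, 1, 0, 0)
VC(#3, invoked at 4): no causal predecessors; +1 on T0 → (1, 0, 0, 0)
#4 (invocation 6): componentwise max over VC(#2)=(0, 0, 1, 0), +1 at T2, giving (0, 0, 2, 0)
#5 (invocation 7): componentwise max over VC(#3)=(1, 0, 0, 0), +1 at T3, giving (1, 0, 0, 1)
target: VC(#5) = (1, 0, 0, 1)

(1, 0, 0, 1)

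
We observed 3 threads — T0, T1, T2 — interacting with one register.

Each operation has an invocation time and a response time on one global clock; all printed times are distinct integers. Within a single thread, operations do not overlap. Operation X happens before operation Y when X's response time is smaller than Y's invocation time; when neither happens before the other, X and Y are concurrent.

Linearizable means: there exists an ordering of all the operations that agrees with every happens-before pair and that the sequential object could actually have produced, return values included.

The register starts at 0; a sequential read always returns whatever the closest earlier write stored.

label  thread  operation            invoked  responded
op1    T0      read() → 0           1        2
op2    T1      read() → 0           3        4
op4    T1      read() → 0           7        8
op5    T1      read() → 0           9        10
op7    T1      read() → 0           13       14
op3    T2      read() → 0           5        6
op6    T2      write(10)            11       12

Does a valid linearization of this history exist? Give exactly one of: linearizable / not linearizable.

not linearizable

cut after 13 events: linearizable; cut after 14 events (op7 responds, time 14): not linearizable
a single order respects real time; the 7 completed register operations fail replay along it
sample order op1, op2, op3, op4, op5, op6, op7 stalls at step 7 — op7 read() → 0 has no legal effect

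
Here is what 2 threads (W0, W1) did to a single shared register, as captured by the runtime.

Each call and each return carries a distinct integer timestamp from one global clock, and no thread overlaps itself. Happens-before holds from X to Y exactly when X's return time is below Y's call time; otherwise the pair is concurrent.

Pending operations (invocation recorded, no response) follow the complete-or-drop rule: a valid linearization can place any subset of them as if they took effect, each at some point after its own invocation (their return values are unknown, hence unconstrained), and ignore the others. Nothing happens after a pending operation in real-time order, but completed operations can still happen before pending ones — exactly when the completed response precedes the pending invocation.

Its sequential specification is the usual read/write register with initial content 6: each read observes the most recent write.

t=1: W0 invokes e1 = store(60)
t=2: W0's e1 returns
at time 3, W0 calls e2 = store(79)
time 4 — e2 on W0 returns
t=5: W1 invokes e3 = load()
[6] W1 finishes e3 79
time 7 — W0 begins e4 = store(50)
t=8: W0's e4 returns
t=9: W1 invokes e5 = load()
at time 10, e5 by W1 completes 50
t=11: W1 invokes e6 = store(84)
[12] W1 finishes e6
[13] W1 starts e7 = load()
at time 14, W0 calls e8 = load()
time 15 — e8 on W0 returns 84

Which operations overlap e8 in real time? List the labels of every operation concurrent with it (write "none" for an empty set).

e7

e8 spans [14,15]; an op avoiding the whole window 14..15 is ordered, any other is concurrent
e1 [1,2]: before
e2 [3,4]: before
e3 [5,6]: before
e4 [7,8]: before
e5 [9,10]: before
e6 [11,12]: before
e7 [13,…): concurrent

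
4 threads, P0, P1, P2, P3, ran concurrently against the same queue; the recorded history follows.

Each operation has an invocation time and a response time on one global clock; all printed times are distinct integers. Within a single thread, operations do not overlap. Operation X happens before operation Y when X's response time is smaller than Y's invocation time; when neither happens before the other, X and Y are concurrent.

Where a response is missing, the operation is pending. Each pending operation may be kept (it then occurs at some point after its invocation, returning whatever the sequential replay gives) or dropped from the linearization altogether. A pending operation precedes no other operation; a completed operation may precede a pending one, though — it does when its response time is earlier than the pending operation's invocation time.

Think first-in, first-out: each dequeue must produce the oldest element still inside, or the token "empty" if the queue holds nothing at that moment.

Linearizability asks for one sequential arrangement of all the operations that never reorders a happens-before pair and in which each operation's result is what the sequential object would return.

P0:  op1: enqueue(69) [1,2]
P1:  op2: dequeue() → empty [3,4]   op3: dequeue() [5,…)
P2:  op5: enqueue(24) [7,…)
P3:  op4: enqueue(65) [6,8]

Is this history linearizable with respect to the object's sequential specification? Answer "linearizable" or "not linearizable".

prefix check: 1..3 passes, 1..4 fails once op2's time-4 response joins
the sole real-time-consistent order of 2 completed operations fails the queue replay
take op1, op2: step 2 already fails, because op2 dequeue() → empty cannot occur there

not linearizable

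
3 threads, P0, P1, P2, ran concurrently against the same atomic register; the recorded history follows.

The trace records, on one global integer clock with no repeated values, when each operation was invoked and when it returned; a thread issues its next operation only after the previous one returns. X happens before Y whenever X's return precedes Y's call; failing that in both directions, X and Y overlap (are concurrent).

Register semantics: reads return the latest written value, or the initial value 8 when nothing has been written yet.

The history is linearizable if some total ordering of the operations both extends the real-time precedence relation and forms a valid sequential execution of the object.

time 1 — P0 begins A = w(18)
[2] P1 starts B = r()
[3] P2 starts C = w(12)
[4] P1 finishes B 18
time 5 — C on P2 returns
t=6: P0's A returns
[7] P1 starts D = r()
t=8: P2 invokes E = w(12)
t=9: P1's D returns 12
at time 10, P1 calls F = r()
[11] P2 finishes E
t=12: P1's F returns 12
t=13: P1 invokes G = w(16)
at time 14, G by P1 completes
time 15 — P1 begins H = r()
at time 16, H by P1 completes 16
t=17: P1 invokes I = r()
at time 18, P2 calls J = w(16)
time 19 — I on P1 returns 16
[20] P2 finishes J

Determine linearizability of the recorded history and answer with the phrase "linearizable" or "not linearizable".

linearizable

a witness: A, B, C, D, E, F, G, H, I, J
1. A w(18), leaving value 18
2. B r() → 18, leaving value 18
3. C w(12), leaving value 12
4. D r() → 12, leaving value 12
5. E w(12), leaving value 12
6. F r() → 12, leaving value 12
7. G w(16), leaving value 16
8. H r() → 16, leaving value 16
9. I r() → 16, leaving value 16
10. J w(16), leaving value 16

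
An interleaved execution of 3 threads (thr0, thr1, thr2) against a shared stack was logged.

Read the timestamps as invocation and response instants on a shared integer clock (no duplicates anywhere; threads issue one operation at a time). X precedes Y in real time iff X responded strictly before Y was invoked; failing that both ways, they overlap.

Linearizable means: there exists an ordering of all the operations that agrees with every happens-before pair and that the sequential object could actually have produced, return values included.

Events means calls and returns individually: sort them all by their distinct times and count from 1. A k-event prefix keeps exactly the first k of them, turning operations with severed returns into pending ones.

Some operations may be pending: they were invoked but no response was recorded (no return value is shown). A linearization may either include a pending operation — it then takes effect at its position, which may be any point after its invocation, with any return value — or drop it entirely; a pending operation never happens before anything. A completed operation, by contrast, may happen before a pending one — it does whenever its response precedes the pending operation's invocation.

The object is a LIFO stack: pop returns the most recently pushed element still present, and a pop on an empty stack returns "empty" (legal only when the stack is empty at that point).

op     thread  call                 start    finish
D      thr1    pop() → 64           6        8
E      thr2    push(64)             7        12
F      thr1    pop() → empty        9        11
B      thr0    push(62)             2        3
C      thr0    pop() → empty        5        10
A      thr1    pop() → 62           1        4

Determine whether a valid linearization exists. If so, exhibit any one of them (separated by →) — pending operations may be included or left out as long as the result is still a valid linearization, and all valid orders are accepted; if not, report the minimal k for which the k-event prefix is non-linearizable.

linearizable — witness: B → A → C → E → D → F

after step 1 (B push(62)): stack <62>
after step 2 (A pop() → 62): stack <>
after step 3 (C pop() → empty): stack <>
after step 4 (E push(64)): stack <64>
after step 5 (D pop() → 64): stack <>
after step 6 (F pop() → empty): stack <>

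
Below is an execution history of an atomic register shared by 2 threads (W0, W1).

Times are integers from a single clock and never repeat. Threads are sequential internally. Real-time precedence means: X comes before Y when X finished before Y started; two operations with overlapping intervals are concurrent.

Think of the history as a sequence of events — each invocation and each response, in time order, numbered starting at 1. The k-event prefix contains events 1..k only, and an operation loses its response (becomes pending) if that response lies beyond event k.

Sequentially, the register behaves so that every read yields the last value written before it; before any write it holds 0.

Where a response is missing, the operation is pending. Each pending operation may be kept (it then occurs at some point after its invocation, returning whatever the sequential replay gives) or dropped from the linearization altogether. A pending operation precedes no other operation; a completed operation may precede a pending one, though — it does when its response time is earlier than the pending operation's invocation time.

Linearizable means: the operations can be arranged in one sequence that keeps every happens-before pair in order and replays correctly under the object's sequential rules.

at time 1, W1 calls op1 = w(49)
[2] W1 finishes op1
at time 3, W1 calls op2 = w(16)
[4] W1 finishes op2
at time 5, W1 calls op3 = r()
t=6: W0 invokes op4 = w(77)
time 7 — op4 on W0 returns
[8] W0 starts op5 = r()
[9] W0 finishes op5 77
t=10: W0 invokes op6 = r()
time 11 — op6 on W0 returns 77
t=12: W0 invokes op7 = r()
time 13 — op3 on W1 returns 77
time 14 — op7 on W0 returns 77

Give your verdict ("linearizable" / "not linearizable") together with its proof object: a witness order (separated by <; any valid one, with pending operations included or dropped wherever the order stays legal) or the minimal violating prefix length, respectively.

step 1: op1 w(49) — value 49
step 2: op2 w(16) — value 16
step 3: op4 w(77) — value 77
step 4: op3 r() → 77 — value 77
step 5: op5 r() → 77 — value 77
step 6: op6 r() → 77 — value 77
step 7: op7 r() → 77 — value 77

linearizable — witness: op1 < op2 < op4 < op3 < op5 < op6 < op7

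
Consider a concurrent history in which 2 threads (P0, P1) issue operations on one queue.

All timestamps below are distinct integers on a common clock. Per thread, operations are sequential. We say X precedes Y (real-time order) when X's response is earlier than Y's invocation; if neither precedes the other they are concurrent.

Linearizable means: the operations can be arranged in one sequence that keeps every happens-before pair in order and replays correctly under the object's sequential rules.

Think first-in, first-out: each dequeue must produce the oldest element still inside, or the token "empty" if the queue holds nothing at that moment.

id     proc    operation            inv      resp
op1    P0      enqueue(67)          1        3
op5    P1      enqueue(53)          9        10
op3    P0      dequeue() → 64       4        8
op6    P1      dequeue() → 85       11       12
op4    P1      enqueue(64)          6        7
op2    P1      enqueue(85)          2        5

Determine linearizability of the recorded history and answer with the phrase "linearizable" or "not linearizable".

not linearizable

prefix check: 1..7 passes, 1..8 fails once op3's time-8 response joins
real-time-consistent orders of the 4 completed operations: 5 — all fail the queue replay
for example op1, op2, op3, op4 fails at step 3: op3 dequeue() → 64 is not legal there
for example op1, op2, op4, op3 fails at step 4: op3 dequeue() → 64 is not legal there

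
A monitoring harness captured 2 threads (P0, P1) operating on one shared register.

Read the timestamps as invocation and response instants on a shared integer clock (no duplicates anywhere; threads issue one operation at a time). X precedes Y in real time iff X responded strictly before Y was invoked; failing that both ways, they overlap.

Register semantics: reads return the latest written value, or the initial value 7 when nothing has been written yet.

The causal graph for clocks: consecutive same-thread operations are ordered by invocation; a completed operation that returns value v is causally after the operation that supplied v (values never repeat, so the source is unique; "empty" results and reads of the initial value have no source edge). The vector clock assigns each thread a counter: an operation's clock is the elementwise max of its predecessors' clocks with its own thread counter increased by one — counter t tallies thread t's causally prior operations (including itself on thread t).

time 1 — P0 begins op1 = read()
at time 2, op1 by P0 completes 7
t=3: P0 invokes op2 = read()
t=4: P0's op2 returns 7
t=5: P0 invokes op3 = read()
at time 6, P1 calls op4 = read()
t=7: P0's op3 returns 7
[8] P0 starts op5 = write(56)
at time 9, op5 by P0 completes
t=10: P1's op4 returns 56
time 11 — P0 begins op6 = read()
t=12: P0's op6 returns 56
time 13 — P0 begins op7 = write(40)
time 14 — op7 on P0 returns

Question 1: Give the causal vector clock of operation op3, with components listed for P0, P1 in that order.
Answer: (3, 0)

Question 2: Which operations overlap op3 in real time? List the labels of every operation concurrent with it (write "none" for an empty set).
Answer: op4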